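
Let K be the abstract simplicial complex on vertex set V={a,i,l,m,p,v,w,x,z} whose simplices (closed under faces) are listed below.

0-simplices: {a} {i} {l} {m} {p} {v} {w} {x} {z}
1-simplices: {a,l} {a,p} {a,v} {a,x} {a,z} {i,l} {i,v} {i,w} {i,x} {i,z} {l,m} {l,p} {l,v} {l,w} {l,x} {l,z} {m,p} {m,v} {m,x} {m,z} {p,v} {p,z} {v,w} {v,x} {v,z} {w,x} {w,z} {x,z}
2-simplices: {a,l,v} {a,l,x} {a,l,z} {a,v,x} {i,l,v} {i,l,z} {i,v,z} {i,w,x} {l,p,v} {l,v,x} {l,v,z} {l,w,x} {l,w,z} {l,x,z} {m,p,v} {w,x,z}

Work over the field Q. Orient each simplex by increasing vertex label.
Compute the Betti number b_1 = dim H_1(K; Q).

n_0=9 n_1=28 n_2=16  [Q]
∂1: piv[al,ap,av,ax,az,il,iw,lm] rk=8  ker:iv,ix,iz,lp,lv,lw,lx,lz,mp,mv,mx,mz,pv,pz,vw,vx,vz,wx,wz,xz
∂2: piv[alv,alx,alz,avx,ilv,ilz,ivz,iwx,lpv,lwx,lwz,lxz,mpv] rk=13  ker:lvx,lvz,wxz
b_1=(28−8)−13=7

b_1=7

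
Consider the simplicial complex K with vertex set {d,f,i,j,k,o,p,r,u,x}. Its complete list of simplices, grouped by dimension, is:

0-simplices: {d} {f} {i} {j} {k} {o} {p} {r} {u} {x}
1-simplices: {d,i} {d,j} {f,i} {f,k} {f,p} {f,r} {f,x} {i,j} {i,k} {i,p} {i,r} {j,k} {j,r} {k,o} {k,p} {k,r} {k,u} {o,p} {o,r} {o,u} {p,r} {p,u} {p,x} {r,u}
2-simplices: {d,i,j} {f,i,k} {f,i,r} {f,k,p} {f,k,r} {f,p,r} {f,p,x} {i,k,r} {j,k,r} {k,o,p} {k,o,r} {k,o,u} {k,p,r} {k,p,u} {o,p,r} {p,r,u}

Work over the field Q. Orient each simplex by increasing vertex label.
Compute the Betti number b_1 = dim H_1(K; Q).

n_0=10 n_1=24 n_2=16  [Q]
∂1: piv[di,dj,fi,fk,fp,fr,fx,ko,ku] rk=9  ker:ij,ik,ip,ir,jk,jr,kp,kr,op,or,ou,pr,pu,px,ru
∂2: piv[dij,fik,fir,fkp,fkr,fpr,fpx,jkr,kop,kor,kou,kpu,pru] rk=13  ker:ikr,kpr,opr
b_1=(24−9)−13=2

b_1=2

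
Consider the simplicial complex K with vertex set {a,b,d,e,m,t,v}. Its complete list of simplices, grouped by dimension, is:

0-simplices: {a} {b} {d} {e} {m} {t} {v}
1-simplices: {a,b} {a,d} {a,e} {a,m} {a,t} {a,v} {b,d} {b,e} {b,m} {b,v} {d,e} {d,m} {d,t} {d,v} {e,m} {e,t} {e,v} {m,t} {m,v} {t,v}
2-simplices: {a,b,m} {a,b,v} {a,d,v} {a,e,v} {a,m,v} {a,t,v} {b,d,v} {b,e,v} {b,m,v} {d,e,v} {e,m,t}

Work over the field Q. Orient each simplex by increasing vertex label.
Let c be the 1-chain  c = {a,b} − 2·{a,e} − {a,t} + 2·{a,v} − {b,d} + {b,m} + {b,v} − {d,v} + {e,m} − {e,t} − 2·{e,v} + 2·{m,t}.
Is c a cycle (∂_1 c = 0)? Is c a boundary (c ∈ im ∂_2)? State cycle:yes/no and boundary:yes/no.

cycle:yes boundary:no

n_0=7 n_1=20 n_2=11  [Q]
∂1: piv[ab,ad,ae,am,at,av] rk=6  ker:bd,be,bm,bv,de,dm,dt,dv,em,et,ev,mt,mv,tv
∂2: piv[abm,abv,adv,aev,amv,atv,bdv,bev,dev,emt] rk=10  ker:bmv
∂1c = 0
c vs im∂2: residual ≠ 0 ⇒ not boundary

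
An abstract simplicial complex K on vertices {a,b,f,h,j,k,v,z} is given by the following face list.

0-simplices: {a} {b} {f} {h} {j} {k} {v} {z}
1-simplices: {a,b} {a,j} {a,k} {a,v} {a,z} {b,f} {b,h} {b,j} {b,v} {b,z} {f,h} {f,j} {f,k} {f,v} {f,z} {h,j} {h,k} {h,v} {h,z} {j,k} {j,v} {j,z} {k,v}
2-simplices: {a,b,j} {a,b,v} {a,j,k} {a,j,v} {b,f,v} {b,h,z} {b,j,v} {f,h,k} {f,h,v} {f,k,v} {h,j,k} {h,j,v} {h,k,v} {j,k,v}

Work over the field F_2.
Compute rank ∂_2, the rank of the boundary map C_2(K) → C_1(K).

n_0=8 n_1=23 n_2=14  [Z2]
∂1: piv[ab,aj,ak,av,az,bf,bh] rk=7  ker:bj,bv,bz,fh,fj,fk,fv,fz,hj,hk,hv,hz,jk,jv,jz,kv
∂2: piv[abj,abv,ajk,ajv,bfv,bhz,fhk,fhv,fkv,hjk,hjv] rk=11  ker:bjv,hkv,jkv
rk∂_2=11

rank∂_2=11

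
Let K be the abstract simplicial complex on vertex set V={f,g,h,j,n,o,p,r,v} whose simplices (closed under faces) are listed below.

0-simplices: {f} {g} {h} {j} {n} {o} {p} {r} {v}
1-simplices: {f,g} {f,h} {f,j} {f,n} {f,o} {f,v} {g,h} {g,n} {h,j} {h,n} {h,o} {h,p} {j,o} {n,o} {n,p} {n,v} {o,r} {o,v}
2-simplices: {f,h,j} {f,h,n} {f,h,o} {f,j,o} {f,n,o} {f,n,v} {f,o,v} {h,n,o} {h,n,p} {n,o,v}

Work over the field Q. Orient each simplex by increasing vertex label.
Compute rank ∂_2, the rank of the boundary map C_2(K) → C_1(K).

rank∂_2=8

n_0=9 n_1=18 n_2=10  [Q]
∂1: piv[fg,fh,fj,fn,fo,fv,hp,or] rk=8  ker:gh,gn,hj,hn,ho,jo,no,np,nv,ov
∂2: piv[fhj,fhn,fho,fjo,fno,fnv,fov,hnp] rk=8  ker:hno,nov
rk∂_2=8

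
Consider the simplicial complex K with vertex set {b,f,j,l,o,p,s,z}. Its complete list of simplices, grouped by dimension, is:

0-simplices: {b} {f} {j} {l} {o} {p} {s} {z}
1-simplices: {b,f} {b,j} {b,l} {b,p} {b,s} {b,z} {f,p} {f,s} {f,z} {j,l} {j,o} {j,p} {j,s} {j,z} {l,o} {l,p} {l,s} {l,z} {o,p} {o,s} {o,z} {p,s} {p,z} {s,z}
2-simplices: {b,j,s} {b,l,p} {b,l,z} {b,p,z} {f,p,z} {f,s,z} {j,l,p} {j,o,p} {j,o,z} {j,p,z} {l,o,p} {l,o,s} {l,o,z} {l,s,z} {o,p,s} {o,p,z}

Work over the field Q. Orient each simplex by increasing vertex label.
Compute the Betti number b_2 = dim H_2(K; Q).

b_2=2

n_0=8 n_1=24 n_2=16  [Q]
∂1: piv[bf,bj,bl,bp,bs,bz,jo] rk=7  ker:fp,fs,fz,jl,jp,js,jz,lo,lp,ls,lz,op,os,oz,ps,pz,sz
∂2: piv[bjs,blp,blz,bpz,fpz,fsz,jlp,jop,joz,jpz,lop,los,lsz,ops] rk=14  ker:loz,opz
b_2=(16−14)−0=2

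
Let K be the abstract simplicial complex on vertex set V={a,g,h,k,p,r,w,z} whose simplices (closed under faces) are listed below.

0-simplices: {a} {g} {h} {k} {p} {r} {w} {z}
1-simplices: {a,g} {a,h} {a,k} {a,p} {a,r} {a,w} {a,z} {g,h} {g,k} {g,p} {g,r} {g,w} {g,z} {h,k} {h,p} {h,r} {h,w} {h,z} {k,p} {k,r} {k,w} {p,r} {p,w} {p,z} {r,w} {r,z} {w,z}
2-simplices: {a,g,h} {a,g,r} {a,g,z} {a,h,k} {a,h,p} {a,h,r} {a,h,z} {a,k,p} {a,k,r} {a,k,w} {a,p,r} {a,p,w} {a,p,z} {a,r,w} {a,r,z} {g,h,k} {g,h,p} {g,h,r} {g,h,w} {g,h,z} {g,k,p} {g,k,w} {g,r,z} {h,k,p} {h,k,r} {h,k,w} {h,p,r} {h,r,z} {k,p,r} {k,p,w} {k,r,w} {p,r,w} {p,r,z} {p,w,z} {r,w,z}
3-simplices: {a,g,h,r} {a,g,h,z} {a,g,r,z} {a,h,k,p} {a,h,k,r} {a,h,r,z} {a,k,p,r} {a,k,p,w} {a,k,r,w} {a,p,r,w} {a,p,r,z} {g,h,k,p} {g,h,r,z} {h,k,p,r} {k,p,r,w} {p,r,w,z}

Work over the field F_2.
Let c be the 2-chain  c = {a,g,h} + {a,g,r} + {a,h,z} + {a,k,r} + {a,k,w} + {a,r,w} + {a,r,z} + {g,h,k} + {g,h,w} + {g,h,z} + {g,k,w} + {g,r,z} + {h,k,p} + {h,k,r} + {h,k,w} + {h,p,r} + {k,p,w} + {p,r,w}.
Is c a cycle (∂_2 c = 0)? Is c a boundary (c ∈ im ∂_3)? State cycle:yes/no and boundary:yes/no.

cycle:yes boundary:no

n_0=8 n_1=27 n_2=35 n_3=16  [Z2]
∂1: piv[ag,ah,ak,ap,ar,aw,az] rk=7  ker:gh,gk,gp,gr,gw,gz,hk,hp,hr,hw,hz,kp,kr,kw,pr,pw,pz,rw,rz,wz
∂2: piv[agh,agr,agz,ahk,ahp,ahr,ahz,akp,akr,akw,apr,apw,apz,arw,arz,ghk,ghp,ghw,gkw,pwz] rk=20  ker:ghr,ghz,gkp,grz,hkp,hkr,hkw,hpr,hrz,kpr,kpw,krw,prw,prz,rwz
∂3: piv[aghr,aghz,agrz,ahkp,ahkr,ahrz,akpr,akpw,akrw,aprw,aprz,ghkp,hkpr,prwz] rk=14  ker:ghrz,kprw
∂2c = 0
c vs im∂3: residual ≠ 0 ⇒ not boundary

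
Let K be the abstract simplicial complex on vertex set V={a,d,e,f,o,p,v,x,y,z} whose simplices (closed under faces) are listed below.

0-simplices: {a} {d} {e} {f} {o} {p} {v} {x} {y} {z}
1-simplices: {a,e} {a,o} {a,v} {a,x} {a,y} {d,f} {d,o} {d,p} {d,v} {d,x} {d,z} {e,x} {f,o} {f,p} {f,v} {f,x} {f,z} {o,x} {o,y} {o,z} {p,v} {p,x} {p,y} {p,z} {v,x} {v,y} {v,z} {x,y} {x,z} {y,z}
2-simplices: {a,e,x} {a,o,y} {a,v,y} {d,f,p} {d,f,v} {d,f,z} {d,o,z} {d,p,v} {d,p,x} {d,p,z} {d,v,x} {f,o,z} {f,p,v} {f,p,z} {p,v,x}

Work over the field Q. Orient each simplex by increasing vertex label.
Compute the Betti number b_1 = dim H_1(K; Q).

b_1=9

n_0=10 n_1=30 n_2=15  [Q]
∂1: piv[ae,ao,av,ax,ay,df,do,dp,dz] rk=9  ker:dv,dx,ex,fo,fp,fv,fx,fz,ox,oy,oz,pv,px,py,pz,vx,vy,vz,xy,xz,yz
∂2: piv[aex,aoy,avy,dfp,dfv,dfz,doz,dpv,dpx,dpz,dvx,foz] rk=12  ker:fpv,fpz,pvx
b_1=(30−9)−12=9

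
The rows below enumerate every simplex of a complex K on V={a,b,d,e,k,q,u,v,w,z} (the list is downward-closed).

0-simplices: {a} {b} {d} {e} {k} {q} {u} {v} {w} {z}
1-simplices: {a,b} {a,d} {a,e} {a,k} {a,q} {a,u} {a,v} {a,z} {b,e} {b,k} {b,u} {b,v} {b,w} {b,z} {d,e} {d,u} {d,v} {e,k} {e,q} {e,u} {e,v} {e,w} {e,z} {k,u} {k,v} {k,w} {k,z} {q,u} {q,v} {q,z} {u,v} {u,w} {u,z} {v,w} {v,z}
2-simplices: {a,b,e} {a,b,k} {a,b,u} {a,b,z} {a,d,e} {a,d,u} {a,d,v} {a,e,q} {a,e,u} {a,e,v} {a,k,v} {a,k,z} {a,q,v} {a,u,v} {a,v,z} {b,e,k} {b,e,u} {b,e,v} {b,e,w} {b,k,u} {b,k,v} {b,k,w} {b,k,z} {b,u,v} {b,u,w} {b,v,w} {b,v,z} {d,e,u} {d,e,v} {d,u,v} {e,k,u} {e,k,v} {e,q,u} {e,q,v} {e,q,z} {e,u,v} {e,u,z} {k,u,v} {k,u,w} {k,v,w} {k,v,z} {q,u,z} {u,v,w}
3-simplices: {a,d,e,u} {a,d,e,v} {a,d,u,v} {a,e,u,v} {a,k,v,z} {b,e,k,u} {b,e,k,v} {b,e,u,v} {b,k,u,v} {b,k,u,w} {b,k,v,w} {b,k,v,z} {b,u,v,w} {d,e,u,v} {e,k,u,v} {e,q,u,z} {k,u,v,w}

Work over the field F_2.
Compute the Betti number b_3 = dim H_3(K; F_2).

n_0=10 n_1=35 n_2=43 n_3=17  [Z2]
∂1: piv[ab,ad,ae,ak,aq,au,av,az,bw] rk=9  ker:be,bk,bu,bv,bz,de,du,dv,ek,eq,eu,ev,ew,ez,ku,kv,kw,kz,qu,qv,qz,uv,uw,uz,vw,vz
∂2: piv[abe,abk,abu,abz,ade,adu,adv,aeq,aeu,aev,akv,akz,aqv,auv,avz,bek,bev,bew,bku,bkw,buw,bvw,equ,eqz,euz] rk=25  ker:beu,bkv,bkz,buv,bvz,deu,dev,duv,eku,ekv,eqv,euv,kuv,kuw,kvw,kvz,quz,uvw
∂3: piv[adeu,adev,aduv,aeuv,akvz,beku,bekv,beuv,bkuv,bkuw,bkvw,bkvz,buvw,equz] rk=14  ker:deuv,ekuv,kuvw
b_3=(17−14)−0=3

b_3=3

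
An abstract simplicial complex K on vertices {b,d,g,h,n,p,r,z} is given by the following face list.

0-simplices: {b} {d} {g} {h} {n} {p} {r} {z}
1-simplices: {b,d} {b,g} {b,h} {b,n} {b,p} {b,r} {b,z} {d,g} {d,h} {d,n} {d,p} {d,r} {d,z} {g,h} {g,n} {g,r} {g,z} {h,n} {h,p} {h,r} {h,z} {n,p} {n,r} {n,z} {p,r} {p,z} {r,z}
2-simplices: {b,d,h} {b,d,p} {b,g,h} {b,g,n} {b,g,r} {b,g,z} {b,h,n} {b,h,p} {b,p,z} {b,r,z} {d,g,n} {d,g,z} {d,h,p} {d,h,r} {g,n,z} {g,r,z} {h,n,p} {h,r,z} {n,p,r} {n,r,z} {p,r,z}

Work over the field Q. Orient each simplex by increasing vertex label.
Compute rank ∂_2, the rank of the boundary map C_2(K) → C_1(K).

n_0=8 n_1=27 n_2=21  [Q]
∂1: piv[bd,bg,bh,bn,bp,br,bz] rk=7  ker:dg,dh,dn,dp,dr,dz,gh,gn,gr,gz,hn,hp,hr,hz,np,nr,nz,pr,pz,rz
∂2: piv[bdh,bdp,bgh,bgn,bgr,bgz,bhn,bhp,bpz,brz,dgn,dgz,dhr,gnz,hnp,hrz,npr,nrz] rk=18  ker:dhp,grz,prz
rk∂_2=18

rank∂_2=18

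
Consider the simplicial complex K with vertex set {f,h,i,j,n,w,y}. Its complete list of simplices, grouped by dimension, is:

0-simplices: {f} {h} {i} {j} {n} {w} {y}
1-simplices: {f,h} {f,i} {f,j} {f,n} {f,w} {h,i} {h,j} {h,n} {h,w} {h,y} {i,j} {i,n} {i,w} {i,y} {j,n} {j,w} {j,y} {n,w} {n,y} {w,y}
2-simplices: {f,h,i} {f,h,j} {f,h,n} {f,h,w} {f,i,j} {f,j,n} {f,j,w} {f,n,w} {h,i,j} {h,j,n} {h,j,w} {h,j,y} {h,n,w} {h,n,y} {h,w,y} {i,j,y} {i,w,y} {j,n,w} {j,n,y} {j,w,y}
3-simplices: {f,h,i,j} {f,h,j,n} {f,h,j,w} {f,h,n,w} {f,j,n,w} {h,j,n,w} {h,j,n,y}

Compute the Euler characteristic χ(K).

χ(K)=0

n_0=7 n_1=20 n_2=20 n_3=7
χ=+7−20+20−7=0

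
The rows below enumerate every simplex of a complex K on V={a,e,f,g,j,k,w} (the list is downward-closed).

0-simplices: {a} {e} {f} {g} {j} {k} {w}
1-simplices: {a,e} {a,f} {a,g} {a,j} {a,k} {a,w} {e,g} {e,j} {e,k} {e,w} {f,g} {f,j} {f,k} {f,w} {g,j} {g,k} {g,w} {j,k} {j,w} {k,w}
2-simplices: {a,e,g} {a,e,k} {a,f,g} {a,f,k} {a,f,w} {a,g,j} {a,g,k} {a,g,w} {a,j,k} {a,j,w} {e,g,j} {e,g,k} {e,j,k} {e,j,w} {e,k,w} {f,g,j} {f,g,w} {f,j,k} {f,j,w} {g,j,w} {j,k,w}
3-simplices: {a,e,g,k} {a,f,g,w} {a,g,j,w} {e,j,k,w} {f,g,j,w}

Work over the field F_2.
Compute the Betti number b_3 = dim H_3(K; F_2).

n_0=7 n_1=20 n_2=21 n_3=5  [Z2]
∂1: piv[ae,af,ag,aj,ak,aw] rk=6  ker:eg,ej,ek,ew,fg,fj,fk,fw,gj,gk,gw,jk,jw,kw
∂2: piv[aeg,aek,afg,afk,afw,agj,agk,agw,ajk,ajw,egj,ejw,ekw,fgj] rk=14  ker:egk,ejk,fgw,fjk,fjw,gjw,jkw
∂3: piv[aegk,afgw,agjw,ejkw,fgjw] rk=5
b_3=(5−5)−0=0

b_3=0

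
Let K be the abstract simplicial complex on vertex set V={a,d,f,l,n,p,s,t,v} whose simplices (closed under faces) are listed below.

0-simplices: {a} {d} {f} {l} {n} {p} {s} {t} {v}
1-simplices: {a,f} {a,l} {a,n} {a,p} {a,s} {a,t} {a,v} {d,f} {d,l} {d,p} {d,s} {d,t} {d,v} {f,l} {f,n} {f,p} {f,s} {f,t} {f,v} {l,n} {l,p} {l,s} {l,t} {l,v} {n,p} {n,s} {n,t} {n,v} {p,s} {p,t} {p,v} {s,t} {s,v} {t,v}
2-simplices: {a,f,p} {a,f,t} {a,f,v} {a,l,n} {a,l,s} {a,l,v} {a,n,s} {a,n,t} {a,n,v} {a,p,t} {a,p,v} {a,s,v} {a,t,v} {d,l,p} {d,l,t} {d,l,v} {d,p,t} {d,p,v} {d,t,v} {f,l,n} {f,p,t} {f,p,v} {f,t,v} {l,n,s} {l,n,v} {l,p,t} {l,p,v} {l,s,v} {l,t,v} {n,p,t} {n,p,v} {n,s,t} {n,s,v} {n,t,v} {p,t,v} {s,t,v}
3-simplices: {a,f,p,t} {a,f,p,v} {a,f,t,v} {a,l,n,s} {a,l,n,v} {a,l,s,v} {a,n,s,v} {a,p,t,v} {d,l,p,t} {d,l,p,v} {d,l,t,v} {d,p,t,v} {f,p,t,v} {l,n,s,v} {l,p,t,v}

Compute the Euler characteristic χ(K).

n_0=9 n_1=34 n_2=36 n_3=15
χ=+9−34+36−15=-4

χ(K)=-4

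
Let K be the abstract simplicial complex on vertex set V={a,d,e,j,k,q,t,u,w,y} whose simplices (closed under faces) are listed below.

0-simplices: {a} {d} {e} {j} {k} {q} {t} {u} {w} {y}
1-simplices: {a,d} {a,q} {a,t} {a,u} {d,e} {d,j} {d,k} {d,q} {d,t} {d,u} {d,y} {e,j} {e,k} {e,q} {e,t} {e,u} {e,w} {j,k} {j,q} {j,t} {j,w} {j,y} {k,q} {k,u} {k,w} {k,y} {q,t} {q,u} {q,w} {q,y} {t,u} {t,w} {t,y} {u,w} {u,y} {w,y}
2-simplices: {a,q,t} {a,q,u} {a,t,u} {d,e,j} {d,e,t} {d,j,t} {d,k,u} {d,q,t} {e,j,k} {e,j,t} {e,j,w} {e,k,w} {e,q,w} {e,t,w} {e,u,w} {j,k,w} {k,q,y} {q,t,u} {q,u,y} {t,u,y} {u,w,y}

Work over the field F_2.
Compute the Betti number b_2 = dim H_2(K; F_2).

n_0=10 n_1=36 n_2=21  [Z2]
∂1: piv[ad,aq,at,au,de,dj,dk,dy,ew] rk=9  ker:dq,dt,du,ej,ek,eq,et,eu,jk,jq,jt,jw,jy,kq,ku,kw,ky,qt,qu,qw,qy,tu,tw,ty,uw,uy,wy
∂2: piv[aqt,aqu,atu,dej,det,djt,dku,dqt,ejk,ejw,ekw,eqw,etw,euw,kqy,quy,tuy,uwy] rk=18  ker:ejt,jkw,qtu
b_2=(21−18)−0=3

b_2=3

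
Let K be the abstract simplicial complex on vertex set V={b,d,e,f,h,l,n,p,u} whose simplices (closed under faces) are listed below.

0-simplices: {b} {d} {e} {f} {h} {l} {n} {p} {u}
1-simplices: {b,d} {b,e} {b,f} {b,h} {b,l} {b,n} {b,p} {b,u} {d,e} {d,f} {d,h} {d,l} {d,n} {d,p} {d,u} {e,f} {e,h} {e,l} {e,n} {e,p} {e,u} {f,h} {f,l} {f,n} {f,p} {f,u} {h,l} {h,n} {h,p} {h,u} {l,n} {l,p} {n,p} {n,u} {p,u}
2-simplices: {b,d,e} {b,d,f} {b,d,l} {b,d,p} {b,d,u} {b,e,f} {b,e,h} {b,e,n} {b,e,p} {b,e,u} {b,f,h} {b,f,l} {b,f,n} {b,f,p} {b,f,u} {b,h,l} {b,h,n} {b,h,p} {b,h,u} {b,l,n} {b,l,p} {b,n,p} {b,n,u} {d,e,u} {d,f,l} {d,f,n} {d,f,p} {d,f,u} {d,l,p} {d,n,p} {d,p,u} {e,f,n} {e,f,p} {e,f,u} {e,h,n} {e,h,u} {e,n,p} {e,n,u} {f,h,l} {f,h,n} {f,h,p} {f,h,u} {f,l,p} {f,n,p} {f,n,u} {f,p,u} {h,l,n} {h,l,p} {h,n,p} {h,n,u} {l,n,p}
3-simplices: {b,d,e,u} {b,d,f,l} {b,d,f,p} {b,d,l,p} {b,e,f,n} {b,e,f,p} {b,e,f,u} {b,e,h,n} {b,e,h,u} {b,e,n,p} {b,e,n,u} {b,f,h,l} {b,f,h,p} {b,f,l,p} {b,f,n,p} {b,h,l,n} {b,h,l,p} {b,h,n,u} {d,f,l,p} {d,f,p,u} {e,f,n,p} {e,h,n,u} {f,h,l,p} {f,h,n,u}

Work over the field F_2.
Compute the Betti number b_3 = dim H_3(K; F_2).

n_0=9 n_1=35 n_2=51 n_3=24  [Z2]
∂1: piv[bd,be,bf,bh,bl,bn,bp,bu] rk=8  ker:de,df,dh,dl,dn,dp,du,ef,eh,el,en,ep,eu,fh,fl,fn,fp,fu,hl,hn,hp,hu,ln,lp,np,nu,pu
∂2: piv[bde,bdf,bdl,bdp,bdu,bef,beh,ben,bep,beu,bfh,bfl,bfn,bfp,bfu,bhl,bhn,bhp,bhu,bln,blp,bnp,bnu,dfn,dpu] rk=25  ker:deu,dfl,dfp,dfu,dlp,dnp,efn,efp,efu,ehn,ehu,enp,enu,fhl,fhn,fhp,fhu,flp,fnp,fnu,fpu,hln,hlp,hnp,hnu,lnp
∂3: piv[bdeu,bdfl,bdfp,bdlp,befn,befp,befu,behn,behu,benp,benu,bfhl,bfhp,bflp,bfnp,bhln,bhlp,bhnu,dfpu,fhnu] rk=20  ker:dflp,efnp,ehnu,fhlp
b_3=(24−20)−0=4

b_3=4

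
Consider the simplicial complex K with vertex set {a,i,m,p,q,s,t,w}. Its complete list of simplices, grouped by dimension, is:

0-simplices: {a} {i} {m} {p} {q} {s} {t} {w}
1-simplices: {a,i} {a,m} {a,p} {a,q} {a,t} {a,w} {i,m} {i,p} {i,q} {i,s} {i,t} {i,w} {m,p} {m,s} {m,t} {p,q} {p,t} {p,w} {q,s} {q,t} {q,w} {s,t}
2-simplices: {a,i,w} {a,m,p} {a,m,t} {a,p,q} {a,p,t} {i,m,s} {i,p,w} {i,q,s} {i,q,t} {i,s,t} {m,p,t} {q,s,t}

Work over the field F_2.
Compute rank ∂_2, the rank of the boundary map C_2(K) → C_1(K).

rank∂_2=10

n_0=8 n_1=22 n_2=12  [Z2]
∂1: piv[ai,am,ap,aq,at,aw,is] rk=7  ker:im,ip,iq,it,iw,mp,ms,mt,pq,pt,pw,qs,qt,qw,st
∂2: piv[aiw,amp,amt,apq,apt,ims,ipw,iqs,iqt,ist] rk=10  ker:mpt,qst
rk∂_2=10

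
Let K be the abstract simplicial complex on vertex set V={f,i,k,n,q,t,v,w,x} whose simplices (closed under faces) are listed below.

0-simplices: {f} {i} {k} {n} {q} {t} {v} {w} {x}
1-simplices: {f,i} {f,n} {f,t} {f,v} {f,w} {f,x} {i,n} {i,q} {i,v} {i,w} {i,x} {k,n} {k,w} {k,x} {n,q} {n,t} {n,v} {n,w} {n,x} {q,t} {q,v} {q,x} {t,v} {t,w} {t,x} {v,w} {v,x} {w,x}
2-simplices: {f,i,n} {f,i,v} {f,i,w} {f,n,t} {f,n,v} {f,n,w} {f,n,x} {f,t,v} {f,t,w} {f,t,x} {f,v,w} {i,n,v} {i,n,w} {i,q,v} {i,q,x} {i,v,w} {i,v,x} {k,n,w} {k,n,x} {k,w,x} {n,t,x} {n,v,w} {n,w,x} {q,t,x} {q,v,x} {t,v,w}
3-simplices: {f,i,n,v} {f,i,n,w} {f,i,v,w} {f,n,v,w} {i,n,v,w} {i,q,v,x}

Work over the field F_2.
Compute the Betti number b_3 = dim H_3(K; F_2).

b_3=1

n_0=9 n_1=28 n_2=26 n_3=6  [Z2]
∂1: piv[fi,fn,ft,fv,fw,fx,iq,kn] rk=8  ker:in,iv,iw,ix,kw,kx,nq,nt,nv,nw,nx,qt,qv,qx,tv,tw,tx,vw,vx,wx
∂2: piv[fin,fiv,fiw,fnt,fnv,fnw,fnx,ftv,ftw,ftx,fvw,iqv,iqx,ivx,knw,knx,kwx,qtx] rk=18  ker:inv,inw,ivw,ntx,nvw,nwx,qvx,tvw
∂3: piv[finv,finw,fivw,fnvw,iqvx] rk=5  ker:invw
b_3=(6−5)−0=1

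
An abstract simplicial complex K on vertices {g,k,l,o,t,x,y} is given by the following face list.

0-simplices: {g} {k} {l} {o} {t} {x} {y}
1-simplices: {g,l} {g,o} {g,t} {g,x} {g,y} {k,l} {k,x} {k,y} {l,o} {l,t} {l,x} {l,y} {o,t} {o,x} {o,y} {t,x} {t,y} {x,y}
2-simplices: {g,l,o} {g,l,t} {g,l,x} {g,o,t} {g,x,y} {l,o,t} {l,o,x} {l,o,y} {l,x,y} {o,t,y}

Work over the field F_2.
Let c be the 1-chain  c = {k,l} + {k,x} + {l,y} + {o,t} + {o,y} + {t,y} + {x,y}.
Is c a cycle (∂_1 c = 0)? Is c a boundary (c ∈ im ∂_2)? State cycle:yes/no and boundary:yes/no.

cycle:yes boundary:no

n_0=7 n_1=18 n_2=10  [Z2]
∂1: piv[gl,go,gt,gx,gy,kl] rk=6  ker:kx,ky,lo,lt,lx,ly,ot,ox,oy,tx,ty,xy
∂2: piv[glo,glt,glx,got,gxy,lox,loy,lxy,oty] rk=9  ker:lot
∂1c = 0
c vs im∂2: residual ≠ 0 ⇒ not boundary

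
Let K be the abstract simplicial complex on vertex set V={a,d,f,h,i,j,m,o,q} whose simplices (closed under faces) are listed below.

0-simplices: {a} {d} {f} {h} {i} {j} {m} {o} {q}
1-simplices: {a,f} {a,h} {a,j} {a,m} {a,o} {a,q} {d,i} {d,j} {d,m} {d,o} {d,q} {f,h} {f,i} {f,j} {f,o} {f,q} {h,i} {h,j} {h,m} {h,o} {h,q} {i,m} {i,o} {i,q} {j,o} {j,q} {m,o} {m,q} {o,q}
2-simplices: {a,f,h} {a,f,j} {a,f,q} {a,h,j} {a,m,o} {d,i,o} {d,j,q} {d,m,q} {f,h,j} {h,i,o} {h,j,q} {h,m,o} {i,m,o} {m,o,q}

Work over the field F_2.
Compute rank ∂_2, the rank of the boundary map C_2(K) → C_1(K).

rank∂_2=13

n_0=9 n_1=29 n_2=14  [Z2]
∂1: piv[af,ah,aj,am,ao,aq,di,dj] rk=8  ker:dm,do,dq,fh,fi,fj,fo,fq,hi,hj,hm,ho,hq,im,io,iq,jo,jq,mo,mq,oq
∂2: piv[afh,afj,afq,ahj,amo,dio,djq,dmq,hio,hjq,hmo,imo,moq] rk=13  ker:fhj
rk∂_2=13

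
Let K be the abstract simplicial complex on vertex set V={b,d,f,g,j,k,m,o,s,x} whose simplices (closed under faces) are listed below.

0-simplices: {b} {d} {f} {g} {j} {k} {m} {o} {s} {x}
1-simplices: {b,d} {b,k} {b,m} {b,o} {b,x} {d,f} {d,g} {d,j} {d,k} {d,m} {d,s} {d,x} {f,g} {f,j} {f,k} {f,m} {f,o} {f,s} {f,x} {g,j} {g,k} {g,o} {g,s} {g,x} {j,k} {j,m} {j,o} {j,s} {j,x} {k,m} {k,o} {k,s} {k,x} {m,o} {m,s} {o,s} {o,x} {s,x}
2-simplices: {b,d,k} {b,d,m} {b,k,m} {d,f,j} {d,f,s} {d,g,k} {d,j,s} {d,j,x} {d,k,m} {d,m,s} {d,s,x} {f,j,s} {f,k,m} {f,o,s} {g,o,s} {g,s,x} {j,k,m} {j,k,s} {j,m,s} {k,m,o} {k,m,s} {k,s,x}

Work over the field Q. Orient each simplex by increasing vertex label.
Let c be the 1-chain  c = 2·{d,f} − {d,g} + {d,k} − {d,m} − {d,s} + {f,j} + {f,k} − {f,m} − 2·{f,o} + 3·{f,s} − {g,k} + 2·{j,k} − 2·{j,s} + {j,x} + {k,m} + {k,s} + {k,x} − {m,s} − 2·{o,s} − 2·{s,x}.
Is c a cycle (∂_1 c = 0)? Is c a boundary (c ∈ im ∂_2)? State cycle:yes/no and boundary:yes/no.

cycle:yes boundary:yes

n_0=10 n_1=38 n_2=22  [Q]
∂1: piv[bd,bk,bm,bo,bx,df,dg,dj,ds] rk=9  ker:dk,dm,dx,fg,fj,fk,fm,fo,fs,fx,gj,gk,go,gs,gx,jk,jm,jo,js,jx,km,ko,ks,kx,mo,ms,os,ox,sx
∂2: piv[bdk,bdm,bkm,dfj,dfs,dgk,djs,djx,dms,dsx,fkm,fos,gos,gsx,jkm,jks,jms,kmo,ksx] rk=19  ker:dkm,fjs,kms
∂1c = 0
c vs im∂2: reduces to 0 ⇒ boundary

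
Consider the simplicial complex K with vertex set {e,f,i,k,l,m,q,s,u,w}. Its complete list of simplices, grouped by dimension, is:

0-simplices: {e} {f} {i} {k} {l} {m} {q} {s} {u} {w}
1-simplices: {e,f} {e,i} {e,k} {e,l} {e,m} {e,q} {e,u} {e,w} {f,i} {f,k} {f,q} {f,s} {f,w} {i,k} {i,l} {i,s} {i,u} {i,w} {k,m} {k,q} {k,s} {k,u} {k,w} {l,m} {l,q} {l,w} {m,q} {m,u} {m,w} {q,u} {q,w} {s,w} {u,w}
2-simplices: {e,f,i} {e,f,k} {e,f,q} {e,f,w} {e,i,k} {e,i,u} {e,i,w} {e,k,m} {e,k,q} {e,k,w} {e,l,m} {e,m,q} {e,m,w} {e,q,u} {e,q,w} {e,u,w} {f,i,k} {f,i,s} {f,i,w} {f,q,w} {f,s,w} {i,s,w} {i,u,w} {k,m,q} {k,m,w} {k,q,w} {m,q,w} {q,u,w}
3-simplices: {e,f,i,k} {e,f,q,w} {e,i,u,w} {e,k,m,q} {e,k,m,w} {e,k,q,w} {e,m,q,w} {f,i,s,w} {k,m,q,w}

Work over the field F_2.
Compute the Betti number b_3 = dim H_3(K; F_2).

b_3=1

n_0=10 n_1=33 n_2=28 n_3=9  [Z2]
∂1: piv[ef,ei,ek,el,em,eq,eu,ew,fs] rk=9  ker:fi,fk,fq,fw,ik,il,is,iu,iw,km,kq,ks,ku,kw,lm,lq,lw,mq,mu,mw,qu,qw,sw,uw
∂2: piv[efi,efk,efq,efw,eik,eiu,eiw,ekm,ekq,ekw,elm,emq,emw,equ,eqw,euw,fis,fsw] rk=18  ker:fik,fiw,fqw,isw,iuw,kmq,kmw,kqw,mqw,quw
∂3: piv[efik,efqw,eiuw,ekmq,ekmw,ekqw,emqw,fisw] rk=8  ker:kmqw
b_3=(9−8)−0=1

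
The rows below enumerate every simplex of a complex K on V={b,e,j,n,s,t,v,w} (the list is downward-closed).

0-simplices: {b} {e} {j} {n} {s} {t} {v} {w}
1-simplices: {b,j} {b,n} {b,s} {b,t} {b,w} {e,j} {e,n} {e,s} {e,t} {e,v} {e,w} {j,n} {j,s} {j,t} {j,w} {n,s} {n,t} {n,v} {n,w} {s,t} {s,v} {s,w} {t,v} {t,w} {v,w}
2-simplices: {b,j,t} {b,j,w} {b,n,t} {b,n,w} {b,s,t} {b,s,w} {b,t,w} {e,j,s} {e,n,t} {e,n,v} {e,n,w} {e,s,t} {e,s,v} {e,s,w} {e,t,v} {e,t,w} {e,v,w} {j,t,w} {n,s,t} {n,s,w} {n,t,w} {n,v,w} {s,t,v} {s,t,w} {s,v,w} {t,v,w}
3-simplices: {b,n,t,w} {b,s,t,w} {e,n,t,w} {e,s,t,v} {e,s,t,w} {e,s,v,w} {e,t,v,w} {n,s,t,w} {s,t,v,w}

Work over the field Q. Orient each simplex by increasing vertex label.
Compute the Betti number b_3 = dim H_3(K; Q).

b_3=1

n_0=8 n_1=25 n_2=26 n_3=9  [Q]
∂1: piv[bj,bn,bs,bt,bw,ej,ev] rk=7  ker:en,es,et,ew,jn,js,jt,jw,ns,nt,nv,nw,st,sv,sw,tv,tw,vw
∂2: piv[bjt,bjw,bnt,bnw,bst,bsw,btw,ejs,ent,env,enw,est,esv,etv,evw,nst] rk=16  ker:esw,etw,jtw,nsw,ntw,nvw,stv,stw,svw,tvw
∂3: piv[bntw,bstw,entw,estv,estw,esvw,etvw,nstw] rk=8  ker:stvw
b_3=(9−8)−0=1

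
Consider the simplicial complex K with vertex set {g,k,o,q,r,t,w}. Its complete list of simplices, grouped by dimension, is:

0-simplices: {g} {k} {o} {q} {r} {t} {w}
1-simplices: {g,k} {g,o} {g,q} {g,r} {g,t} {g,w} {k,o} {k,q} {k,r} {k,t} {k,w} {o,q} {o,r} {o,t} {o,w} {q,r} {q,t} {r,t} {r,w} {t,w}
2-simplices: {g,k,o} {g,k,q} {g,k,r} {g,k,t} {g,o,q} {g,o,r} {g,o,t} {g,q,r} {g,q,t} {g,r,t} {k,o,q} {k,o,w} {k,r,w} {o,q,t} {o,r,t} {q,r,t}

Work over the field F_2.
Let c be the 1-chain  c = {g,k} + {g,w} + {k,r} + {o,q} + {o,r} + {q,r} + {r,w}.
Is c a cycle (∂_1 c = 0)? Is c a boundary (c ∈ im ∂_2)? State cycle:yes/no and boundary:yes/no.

cycle:yes boundary:no

n_0=7 n_1=20 n_2=16  [Z2]
∂1: piv[gk,go,gq,gr,gt,gw] rk=6  ker:ko,kq,kr,kt,kw,oq,or,ot,ow,qr,qt,rt,rw,tw
∂2: piv[gko,gkq,gkr,gkt,goq,gor,got,gqr,gqt,grt,kow,krw] rk=12  ker:koq,oqt,ort,qrt
∂1c = 0
c vs im∂2: residual ≠ 0 ⇒ not boundary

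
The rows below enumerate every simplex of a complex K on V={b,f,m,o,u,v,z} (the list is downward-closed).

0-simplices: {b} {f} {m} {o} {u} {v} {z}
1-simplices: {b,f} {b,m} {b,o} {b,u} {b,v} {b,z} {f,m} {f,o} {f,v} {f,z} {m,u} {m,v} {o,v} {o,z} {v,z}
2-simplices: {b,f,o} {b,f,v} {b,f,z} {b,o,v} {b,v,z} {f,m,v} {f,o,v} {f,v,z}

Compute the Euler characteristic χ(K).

n_0=7 n_1=15 n_2=8
χ=+7−15+8=0

χ(K)=0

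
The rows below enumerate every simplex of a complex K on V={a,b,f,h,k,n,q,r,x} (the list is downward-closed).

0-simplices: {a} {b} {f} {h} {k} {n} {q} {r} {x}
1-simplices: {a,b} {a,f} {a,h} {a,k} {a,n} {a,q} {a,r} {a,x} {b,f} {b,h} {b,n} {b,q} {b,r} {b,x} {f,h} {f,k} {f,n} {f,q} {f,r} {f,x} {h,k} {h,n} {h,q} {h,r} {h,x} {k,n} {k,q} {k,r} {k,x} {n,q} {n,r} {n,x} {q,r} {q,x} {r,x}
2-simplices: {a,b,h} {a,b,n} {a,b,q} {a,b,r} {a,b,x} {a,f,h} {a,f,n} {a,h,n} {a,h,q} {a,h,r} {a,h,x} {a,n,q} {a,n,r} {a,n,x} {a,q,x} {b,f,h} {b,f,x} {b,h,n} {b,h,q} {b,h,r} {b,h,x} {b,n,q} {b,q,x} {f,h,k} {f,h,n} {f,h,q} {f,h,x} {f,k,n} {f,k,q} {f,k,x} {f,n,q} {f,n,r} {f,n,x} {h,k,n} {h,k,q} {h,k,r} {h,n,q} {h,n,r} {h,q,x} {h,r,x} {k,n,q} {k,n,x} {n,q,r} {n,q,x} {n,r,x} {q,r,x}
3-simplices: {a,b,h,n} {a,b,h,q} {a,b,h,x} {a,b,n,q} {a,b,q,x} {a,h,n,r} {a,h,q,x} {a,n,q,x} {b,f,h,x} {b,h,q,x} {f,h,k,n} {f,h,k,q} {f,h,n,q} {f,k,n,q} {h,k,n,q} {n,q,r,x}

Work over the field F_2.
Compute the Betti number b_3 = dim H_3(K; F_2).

b_3=2

n_0=9 n_1=35 n_2=46 n_3=16  [Z2]
∂1: piv[ab,af,ah,ak,an,aq,ar,ax] rk=8  ker:bf,bh,bn,bq,br,bx,fh,fk,fn,fq,fr,fx,hk,hn,hq,hr,hx,kn,kq,kr,kx,nq,nr,nx,qr,qx,rx
∂2: piv[abh,abn,abq,abr,abx,afh,afn,ahn,ahq,ahr,ahx,anq,anr,anx,aqx,bfh,bfx,fhk,fhq,fkn,fkq,fkx,fnr,hkr,hrx,nqr] rk=26  ker:bhn,bhq,bhr,bhx,bnq,bqx,fhn,fhx,fnq,fnx,hkn,hkq,hnq,hnr,hqx,knq,knx,nqx,nrx,qrx
∂3: piv[abhn,abhq,abhx,abnq,abqx,ahnr,ahqx,anqx,bfhx,fhkn,fhkq,fhnq,fknq,nqrx] rk=14  ker:bhqx,hknq
b_3=(16−14)−0=2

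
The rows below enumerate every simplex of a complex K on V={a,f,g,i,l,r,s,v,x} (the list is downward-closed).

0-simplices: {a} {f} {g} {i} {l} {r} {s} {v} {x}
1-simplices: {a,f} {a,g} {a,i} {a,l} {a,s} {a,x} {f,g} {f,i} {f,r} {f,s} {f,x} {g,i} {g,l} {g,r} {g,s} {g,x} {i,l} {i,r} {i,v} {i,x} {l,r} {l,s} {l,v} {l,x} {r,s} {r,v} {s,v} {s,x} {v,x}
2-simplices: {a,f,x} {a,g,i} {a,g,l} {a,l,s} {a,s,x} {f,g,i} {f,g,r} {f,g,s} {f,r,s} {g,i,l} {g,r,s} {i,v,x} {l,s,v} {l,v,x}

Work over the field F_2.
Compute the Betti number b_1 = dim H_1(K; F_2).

n_0=9 n_1=29 n_2=14  [Z2]
∂1: piv[af,ag,ai,al,as,ax,fr,iv] rk=8  ker:fg,fi,fs,fx,gi,gl,gr,gs,gx,il,ir,ix,lr,ls,lv,lx,rs,rv,sv,sx,vx
∂2: piv[afx,agi,agl,als,asx,fgi,fgr,fgs,frs,gil,ivx,lsv,lvx] rk=13  ker:grs
b_1=(29−8)−13=8

b_1=8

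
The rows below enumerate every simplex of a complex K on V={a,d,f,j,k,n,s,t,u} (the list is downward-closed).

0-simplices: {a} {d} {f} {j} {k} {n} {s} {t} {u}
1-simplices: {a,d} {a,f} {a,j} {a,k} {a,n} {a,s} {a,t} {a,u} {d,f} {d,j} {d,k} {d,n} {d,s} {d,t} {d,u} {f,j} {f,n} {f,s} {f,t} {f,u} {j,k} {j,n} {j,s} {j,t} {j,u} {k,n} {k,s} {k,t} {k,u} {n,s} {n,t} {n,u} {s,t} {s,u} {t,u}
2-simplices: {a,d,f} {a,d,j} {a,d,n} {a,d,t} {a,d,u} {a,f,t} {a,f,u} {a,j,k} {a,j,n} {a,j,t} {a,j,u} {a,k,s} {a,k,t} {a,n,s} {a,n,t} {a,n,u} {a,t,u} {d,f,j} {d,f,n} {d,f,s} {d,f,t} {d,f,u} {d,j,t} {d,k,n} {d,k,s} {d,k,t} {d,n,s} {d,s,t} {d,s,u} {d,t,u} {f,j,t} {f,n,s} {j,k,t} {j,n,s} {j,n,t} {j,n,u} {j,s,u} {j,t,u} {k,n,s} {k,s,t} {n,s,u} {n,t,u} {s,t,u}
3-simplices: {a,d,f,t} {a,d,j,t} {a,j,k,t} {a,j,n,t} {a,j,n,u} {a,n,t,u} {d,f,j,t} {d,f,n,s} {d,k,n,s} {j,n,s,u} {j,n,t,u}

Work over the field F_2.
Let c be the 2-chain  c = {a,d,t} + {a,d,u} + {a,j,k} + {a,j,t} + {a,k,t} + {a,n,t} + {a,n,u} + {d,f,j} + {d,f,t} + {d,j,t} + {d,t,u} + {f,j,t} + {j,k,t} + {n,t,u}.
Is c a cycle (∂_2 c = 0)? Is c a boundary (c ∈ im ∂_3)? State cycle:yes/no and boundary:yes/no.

n_0=9 n_1=35 n_2=43 n_3=11  [Z2]
∂1: piv[ad,af,aj,ak,an,as,at,au] rk=8  ker:df,dj,dk,dn,ds,dt,du,fj,fn,fs,ft,fu,jk,jn,js,jt,ju,kn,ks,kt,ku,ns,nt,nu,st,su,tu
∂2: piv[adf,adj,adn,adt,adu,aft,afu,ajk,ajn,ajt,aju,aks,akt,ans,ant,anu,atu,dfj,dfn,dfs,dkn,dks,dkt,dst,dsu,jns] rk=26  ker:dft,dfu,djt,dns,dtu,fjt,fns,jkt,jnt,jnu,jsu,jtu,kns,kst,nsu,ntu,stu
∂3: piv[adft,adjt,ajkt,ajnt,ajnu,antu,dfjt,dfns,dkns,jnsu,jntu] rk=11
∂2c = 0
c vs im∂3: residual ≠ 0 ⇒ not boundary

cycle:yes boundary:no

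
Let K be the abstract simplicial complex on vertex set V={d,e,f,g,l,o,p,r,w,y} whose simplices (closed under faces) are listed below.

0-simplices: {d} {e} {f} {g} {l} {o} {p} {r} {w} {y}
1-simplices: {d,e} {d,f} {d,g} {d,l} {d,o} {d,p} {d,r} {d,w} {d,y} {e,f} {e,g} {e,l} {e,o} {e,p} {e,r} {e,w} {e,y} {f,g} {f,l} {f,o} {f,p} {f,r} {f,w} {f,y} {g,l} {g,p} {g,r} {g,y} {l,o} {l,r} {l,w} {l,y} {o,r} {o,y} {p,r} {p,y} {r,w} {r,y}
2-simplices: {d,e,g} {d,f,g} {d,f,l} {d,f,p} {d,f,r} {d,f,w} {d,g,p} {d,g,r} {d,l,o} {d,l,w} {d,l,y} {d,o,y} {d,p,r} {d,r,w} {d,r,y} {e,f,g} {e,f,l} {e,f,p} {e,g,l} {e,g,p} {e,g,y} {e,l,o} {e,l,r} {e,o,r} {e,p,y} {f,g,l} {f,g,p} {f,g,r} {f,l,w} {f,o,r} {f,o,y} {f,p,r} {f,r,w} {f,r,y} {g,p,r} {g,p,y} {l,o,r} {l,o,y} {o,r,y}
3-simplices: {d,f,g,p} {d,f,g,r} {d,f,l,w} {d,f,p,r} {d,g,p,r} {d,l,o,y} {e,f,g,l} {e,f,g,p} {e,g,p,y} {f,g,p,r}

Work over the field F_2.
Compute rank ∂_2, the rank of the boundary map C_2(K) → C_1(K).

n_0=10 n_1=38 n_2=39 n_3=10  [Z2]
∂1: piv[de,df,dg,dl,do,dp,dr,dw,dy] rk=9  ker:ef,eg,el,eo,ep,er,ew,ey,fg,fl,fo,fp,fr,fw,fy,gl,gp,gr,gy,lo,lr,lw,ly,or,oy,pr,py,rw,ry
∂2: piv[deg,dfg,dfl,dfp,dfr,dfw,dgp,dgr,dlo,dlw,dly,doy,dpr,drw,dry,efg,efl,efp,egl,egy,elo,elr,eor,epy,for,foy,fry] rk=27  ker:egp,fgl,fgp,fgr,flw,fpr,frw,gpr,gpy,lor,loy,ory
∂3: piv[dfgp,dfgr,dflw,dfpr,dgpr,dloy,efgl,efgp,egpy] rk=9  ker:fgpr
rk∂_2=27

rank∂_2=27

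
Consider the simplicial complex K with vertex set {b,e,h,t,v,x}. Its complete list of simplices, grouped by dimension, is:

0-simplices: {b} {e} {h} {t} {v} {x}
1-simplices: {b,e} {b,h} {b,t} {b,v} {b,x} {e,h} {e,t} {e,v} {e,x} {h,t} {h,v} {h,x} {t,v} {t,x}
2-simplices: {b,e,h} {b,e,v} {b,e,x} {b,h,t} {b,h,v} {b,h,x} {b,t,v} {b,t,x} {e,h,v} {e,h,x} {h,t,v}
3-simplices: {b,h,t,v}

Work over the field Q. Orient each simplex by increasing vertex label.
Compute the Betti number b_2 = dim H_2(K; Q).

n_0=6 n_1=14 n_2=11 n_3=1  [Q]
∂1: piv[be,bh,bt,bv,bx] rk=5  ker:eh,et,ev,ex,ht,hv,hx,tv,tx
∂2: piv[beh,bev,bex,bht,bhv,bhx,btv,btx] rk=8  ker:ehv,ehx,htv
∂3: piv[bhtv] rk=1
b_2=(11−8)−1=2

b_2=2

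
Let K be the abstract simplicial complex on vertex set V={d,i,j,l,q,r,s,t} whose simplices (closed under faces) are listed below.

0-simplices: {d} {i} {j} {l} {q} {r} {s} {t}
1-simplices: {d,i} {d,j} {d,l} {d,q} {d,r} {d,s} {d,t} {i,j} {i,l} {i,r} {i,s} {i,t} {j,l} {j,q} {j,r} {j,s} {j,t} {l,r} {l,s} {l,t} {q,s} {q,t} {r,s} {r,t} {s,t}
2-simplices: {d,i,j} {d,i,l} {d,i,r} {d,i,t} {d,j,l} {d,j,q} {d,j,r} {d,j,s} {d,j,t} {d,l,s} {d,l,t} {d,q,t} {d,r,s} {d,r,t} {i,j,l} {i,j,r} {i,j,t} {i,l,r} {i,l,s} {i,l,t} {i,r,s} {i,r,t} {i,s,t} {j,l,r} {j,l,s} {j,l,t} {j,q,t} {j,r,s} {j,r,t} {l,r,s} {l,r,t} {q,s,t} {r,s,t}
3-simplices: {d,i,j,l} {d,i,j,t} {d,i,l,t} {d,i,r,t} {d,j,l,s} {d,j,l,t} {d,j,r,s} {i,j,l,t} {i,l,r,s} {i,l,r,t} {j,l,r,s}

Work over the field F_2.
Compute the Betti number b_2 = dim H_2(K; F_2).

n_0=8 n_1=25 n_2=33 n_3=11  [Z2]
∂1: piv[di,dj,dl,dq,dr,ds,dt] rk=7  ker:ij,il,ir,is,it,jl,jq,jr,js,jt,lr,ls,lt,qs,qt,rs,rt,st
∂2: piv[dij,dil,dir,dit,djl,djq,djr,djs,djt,dls,dlt,dqt,drs,drt,ilr,ils,ist,qst] rk=18  ker:ijl,ijr,ijt,ilt,irs,irt,jlr,jls,jlt,jqt,jrs,jrt,lrs,lrt,rst
∂3: piv[dijl,dijt,dilt,dirt,djls,djlt,djrs,ilrs,ilrt,jlrs] rk=10  ker:ijlt
b_2=(33−18)−10=5

b_2=5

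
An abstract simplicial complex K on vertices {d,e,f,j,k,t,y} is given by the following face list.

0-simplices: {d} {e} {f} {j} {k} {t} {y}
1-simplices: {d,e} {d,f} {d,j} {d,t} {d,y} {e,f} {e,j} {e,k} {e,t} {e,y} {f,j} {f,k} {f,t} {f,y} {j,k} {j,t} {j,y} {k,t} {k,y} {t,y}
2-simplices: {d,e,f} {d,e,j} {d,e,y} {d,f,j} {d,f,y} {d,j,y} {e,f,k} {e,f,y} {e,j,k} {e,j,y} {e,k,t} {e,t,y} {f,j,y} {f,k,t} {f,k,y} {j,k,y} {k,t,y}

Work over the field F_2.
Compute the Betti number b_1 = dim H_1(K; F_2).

n_0=7 n_1=20 n_2=17  [Z2]
∂1: piv[de,df,dj,dt,dy,ek] rk=6  ker:ef,ej,et,ey,fj,fk,ft,fy,jk,jt,jy,kt,ky,ty
∂2: piv[def,dej,dey,dfj,dfy,djy,efk,ejk,ekt,ety,fkt,fky] rk=12  ker:efy,ejy,fjy,jky,kty
b_1=(20−6)−12=2

b_1=2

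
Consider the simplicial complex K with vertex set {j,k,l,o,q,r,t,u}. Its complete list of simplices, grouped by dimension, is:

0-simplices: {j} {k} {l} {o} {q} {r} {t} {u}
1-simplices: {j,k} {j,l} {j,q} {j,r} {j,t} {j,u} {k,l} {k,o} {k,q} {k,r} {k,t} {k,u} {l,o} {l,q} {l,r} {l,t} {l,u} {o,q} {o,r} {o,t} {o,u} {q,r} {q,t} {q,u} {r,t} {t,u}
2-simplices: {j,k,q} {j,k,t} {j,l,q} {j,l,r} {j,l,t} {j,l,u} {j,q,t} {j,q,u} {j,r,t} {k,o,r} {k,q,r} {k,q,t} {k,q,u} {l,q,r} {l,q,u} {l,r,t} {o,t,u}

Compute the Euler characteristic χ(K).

n_0=8 n_1=26 n_2=17
χ=+8−26+17=-1

χ(K)=-1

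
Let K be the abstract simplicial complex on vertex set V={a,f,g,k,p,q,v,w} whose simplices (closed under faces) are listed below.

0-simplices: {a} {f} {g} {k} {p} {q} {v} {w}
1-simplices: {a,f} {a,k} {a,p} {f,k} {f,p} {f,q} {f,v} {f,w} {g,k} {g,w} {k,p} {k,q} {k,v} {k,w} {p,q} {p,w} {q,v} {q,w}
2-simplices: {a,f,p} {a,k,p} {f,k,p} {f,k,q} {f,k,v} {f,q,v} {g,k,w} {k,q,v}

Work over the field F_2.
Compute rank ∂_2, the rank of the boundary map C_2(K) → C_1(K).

n_0=8 n_1=18 n_2=8  [Z2]
∂1: piv[af,ak,ap,fq,fv,fw,gk] rk=7  ker:fk,fp,gw,kp,kq,kv,kw,pq,pw,qv,qw
∂2: piv[afp,akp,fkp,fkq,fkv,fqv,gkw] rk=7  ker:kqv
rk∂_2=7

rank∂_2=7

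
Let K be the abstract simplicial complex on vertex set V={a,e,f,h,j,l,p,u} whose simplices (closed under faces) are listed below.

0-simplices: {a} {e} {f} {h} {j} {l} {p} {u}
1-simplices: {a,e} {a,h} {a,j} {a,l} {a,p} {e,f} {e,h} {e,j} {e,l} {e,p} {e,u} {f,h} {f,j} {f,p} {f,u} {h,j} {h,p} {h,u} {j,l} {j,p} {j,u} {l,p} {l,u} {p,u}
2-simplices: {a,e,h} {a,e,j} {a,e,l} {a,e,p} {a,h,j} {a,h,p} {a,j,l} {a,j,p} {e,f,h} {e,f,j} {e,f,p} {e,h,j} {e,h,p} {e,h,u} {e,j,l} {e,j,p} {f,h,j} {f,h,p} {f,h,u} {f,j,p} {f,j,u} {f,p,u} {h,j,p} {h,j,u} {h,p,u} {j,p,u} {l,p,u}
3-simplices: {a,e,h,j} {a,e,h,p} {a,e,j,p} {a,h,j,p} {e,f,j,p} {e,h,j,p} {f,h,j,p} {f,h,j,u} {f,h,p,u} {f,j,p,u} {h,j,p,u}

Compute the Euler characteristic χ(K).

χ(K)=0

n_0=8 n_1=24 n_2=27 n_3=11
χ=+8−24+27−11=0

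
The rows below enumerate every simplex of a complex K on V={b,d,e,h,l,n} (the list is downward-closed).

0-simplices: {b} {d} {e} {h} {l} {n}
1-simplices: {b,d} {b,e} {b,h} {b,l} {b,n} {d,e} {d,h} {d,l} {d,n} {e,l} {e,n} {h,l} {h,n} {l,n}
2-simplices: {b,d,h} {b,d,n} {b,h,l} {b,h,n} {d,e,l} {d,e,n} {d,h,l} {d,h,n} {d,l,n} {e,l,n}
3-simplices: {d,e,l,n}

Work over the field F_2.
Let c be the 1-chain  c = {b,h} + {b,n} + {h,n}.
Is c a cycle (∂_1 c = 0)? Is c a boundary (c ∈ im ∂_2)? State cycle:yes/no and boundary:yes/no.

n_0=6 n_1=14 n_2=10 n_3=1  [Z2]
∂1: piv[bd,be,bh,bl,bn] rk=5  ker:de,dh,dl,dn,el,en,hl,hn,ln
∂2: piv[bdh,bdn,bhl,bhn,del,den,dhl,dln] rk=8  ker:dhn,eln
∂3: piv[deln] rk=1
∂1c = 0
c vs im∂2: reduces to 0 ⇒ boundary

cycle:yes boundary:yes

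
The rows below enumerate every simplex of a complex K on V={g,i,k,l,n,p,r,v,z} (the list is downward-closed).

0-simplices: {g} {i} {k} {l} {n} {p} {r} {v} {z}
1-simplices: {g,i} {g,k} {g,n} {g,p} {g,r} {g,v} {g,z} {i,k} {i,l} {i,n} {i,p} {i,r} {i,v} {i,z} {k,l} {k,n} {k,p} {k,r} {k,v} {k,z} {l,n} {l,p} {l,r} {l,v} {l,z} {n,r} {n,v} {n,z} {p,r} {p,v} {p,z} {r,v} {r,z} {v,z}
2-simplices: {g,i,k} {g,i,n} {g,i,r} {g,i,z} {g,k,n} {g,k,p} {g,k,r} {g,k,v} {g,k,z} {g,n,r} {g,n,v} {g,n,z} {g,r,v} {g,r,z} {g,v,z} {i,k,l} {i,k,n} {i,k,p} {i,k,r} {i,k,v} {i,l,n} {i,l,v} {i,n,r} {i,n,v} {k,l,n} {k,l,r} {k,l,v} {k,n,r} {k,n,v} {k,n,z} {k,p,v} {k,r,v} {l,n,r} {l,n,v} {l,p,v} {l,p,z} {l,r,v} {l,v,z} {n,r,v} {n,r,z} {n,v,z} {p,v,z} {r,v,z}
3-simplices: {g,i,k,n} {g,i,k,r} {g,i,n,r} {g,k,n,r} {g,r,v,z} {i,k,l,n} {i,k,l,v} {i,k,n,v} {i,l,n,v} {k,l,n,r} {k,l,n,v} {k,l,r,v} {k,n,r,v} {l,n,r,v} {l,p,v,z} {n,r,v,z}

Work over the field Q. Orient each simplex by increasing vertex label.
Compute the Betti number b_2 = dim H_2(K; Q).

b_2=4

n_0=9 n_1=34 n_2=43 n_3=16  [Q]
∂1: piv[gi,gk,gn,gp,gr,gv,gz,il] rk=8  ker:ik,in,ip,ir,iv,iz,kl,kn,kp,kr,kv,kz,ln,lp,lr,lv,lz,nr,nv,nz,pr,pv,pz,rv,rz,vz
∂2: piv[gik,gin,gir,giz,gkn,gkp,gkr,gkv,gkz,gnr,gnv,gnz,grv,grz,gvz,ikl,ikp,ikv,iln,ilv,klr,kpv,lpv,lpz,lvz] rk=25  ker:ikn,ikr,inr,inv,kln,klv,knr,knv,knz,krv,lnr,lnv,lrv,nrv,nrz,nvz,pvz,rvz
∂3: piv[gikn,gikr,ginr,gknr,grvz,ikln,iklv,iknv,ilnv,klnr,klrv,knrv,lpvz,nrvz] rk=14  ker:klnv,lnrv
b_2=(43−25)−14=4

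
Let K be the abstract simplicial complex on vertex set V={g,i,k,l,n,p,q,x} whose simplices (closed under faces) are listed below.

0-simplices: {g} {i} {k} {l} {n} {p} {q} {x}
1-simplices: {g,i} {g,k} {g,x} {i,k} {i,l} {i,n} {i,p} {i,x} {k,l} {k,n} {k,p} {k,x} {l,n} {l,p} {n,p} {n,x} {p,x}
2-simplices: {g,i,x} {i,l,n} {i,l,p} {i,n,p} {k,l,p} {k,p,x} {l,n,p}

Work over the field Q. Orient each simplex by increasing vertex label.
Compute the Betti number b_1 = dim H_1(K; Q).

b_1=5

n_0=8 n_1=17 n_2=7  [Q]
∂1: piv[gi,gk,gx,il,in,ip] rk=6  ker:ik,ix,kl,kn,kp,kx,ln,lp,np,nx,px
∂2: piv[gix,iln,ilp,inp,klp,kpx] rk=6  ker:lnp
b_1=(17−6)−6=5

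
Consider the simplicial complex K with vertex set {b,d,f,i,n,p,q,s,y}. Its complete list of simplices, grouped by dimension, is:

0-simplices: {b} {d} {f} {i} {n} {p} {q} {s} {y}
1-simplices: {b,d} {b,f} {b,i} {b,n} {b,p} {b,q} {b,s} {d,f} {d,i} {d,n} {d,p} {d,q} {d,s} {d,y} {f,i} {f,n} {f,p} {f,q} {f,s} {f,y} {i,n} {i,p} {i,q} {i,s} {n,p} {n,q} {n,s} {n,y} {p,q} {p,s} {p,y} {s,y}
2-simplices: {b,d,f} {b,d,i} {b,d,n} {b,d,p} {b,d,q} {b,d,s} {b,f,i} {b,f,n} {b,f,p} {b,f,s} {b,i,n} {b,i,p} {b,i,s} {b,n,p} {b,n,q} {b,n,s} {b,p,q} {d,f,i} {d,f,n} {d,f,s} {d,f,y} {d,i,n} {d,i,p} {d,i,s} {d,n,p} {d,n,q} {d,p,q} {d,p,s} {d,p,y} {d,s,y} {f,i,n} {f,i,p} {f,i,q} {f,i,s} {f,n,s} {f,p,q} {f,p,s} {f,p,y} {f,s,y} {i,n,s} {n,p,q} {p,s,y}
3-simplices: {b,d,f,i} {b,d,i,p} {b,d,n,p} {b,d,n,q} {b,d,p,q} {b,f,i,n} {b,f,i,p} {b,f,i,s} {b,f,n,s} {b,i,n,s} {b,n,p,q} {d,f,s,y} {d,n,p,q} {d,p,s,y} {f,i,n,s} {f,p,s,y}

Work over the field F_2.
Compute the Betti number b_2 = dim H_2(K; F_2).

n_0=9 n_1=32 n_2=42 n_3=16  [Z2]
∂1: piv[bd,bf,bi,bn,bp,bq,bs,dy] rk=8  ker:df,di,dn,dp,dq,ds,fi,fn,fp,fq,fs,fy,in,ip,iq,is,np,nq,ns,ny,pq,ps,py,sy
∂2: piv[bdf,bdi,bdn,bdp,bdq,bds,bfi,bfn,bfp,bfs,bin,bip,bis,bnp,bnq,bns,bpq,dfy,dps,dpy,dsy,fiq,fpq] rk=23  ker:dfi,dfn,dfs,din,dip,dis,dnp,dnq,dpq,fin,fip,fis,fns,fps,fpy,fsy,ins,npq,psy
∂3: piv[bdfi,bdip,bdnp,bdnq,bdpq,bfin,bfip,bfis,bfns,bins,bnpq,dfsy,dpsy,fpsy] rk=14  ker:dnpq,fins
b_2=(42−23)−14=5

b_2=5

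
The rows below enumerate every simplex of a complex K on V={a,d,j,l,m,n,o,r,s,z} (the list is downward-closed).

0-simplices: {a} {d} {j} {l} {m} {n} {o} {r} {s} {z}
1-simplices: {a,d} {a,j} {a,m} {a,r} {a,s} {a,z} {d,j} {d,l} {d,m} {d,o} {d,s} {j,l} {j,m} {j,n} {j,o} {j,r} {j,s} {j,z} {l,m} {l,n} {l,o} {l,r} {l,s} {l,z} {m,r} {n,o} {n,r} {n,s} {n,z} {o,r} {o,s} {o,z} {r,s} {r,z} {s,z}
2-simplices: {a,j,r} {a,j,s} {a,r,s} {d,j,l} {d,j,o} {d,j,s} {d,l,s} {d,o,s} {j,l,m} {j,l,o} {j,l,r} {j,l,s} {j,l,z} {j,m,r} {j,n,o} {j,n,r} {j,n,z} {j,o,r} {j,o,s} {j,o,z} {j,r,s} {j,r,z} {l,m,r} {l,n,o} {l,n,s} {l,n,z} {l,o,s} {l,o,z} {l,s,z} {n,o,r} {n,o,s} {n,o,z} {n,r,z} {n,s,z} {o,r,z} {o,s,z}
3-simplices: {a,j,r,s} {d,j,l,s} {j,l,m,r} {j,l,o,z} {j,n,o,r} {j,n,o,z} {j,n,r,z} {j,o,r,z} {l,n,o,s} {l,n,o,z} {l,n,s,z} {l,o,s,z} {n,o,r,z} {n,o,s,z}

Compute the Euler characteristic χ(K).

n_0=10 n_1=35 n_2=36 n_3=14
χ=+10−35+36−14=-3

χ(K)=-3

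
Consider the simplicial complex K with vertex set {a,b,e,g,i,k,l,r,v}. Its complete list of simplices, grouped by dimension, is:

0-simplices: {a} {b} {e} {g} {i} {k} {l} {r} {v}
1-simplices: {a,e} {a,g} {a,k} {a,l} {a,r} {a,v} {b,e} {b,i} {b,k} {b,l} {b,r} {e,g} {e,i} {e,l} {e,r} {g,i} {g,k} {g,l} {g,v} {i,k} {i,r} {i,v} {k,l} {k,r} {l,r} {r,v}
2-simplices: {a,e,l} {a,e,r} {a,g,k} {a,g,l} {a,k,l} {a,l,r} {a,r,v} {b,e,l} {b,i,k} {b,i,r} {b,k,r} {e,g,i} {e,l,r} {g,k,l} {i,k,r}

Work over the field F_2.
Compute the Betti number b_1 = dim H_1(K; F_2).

n_0=9 n_1=26 n_2=15  [Z2]
∂1: piv[ae,ag,ak,al,ar,av,be,bi] rk=8  ker:bk,bl,br,eg,ei,el,er,gi,gk,gl,gv,ik,ir,iv,kl,kr,lr,rv
∂2: piv[ael,aer,agk,agl,akl,alr,arv,bel,bik,bir,bkr,egi] rk=12  ker:elr,gkl,ikr
b_1=(26−8)−12=6

b_1=6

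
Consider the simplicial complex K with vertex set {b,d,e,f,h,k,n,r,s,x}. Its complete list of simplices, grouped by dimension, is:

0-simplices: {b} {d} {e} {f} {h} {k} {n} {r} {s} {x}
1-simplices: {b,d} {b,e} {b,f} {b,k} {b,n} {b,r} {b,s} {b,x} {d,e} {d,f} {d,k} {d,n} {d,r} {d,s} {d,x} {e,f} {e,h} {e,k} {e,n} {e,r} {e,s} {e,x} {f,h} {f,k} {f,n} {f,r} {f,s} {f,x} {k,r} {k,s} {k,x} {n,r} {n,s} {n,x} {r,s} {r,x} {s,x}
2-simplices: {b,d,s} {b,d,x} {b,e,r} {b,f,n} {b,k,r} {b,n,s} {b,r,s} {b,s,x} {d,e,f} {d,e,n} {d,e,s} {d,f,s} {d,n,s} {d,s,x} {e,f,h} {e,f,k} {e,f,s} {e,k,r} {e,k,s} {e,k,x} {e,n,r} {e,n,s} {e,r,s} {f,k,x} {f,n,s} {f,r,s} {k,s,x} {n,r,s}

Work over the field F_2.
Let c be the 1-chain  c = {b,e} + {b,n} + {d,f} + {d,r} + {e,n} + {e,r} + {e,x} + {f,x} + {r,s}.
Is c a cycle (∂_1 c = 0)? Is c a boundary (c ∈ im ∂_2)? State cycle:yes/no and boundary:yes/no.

n_0=10 n_1=37 n_2=28  [Z2]
∂1: piv[bd,be,bf,bk,bn,br,bs,bx,eh] rk=9  ker:de,df,dk,dn,dr,ds,dx,ef,ek,en,er,es,ex,fh,fk,fn,fr,fs,fx,kr,ks,kx,nr,ns,nx,rs,rx,sx
∂2: piv[bds,bdx,ber,bfn,bkr,bns,brs,bsx,def,den,des,dfs,dns,efh,efk,ekr,eks,ekx,enr,ers,fkx,fns,frs,ksx] rk=24  ker:dsx,efs,ens,nrs
∂1c = {r} + {s}

cycle:no boundary:no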